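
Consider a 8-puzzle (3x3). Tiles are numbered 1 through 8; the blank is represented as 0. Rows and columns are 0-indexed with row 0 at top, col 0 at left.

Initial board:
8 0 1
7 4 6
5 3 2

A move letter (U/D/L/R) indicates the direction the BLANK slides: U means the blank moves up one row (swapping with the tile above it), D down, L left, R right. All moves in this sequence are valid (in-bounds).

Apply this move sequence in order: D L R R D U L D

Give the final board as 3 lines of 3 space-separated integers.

After move 1 (D):
8 4 1
7 0 6
5 3 2

After move 2 (L):
8 4 1
0 7 6
5 3 2

After move 3 (R):
8 4 1
7 0 6
5 3 2

After move 4 (R):
8 4 1
7 6 0
5 3 2

After move 5 (D):
8 4 1
7 6 2
5 3 0

After move 6 (U):
8 4 1
7 6 0
5 3 2

After move 7 (L):
8 4 1
7 0 6
5 3 2

After move 8 (D):
8 4 1
7 3 6
5 0 2

Answer: 8 4 1
7 3 6
5 0 2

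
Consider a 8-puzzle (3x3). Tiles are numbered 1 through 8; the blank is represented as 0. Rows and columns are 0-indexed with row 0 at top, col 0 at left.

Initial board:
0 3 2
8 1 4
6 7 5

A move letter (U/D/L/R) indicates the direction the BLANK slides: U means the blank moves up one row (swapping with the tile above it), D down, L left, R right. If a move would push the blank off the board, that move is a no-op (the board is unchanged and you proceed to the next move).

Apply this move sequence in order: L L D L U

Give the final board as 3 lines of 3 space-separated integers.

After move 1 (L):
0 3 2
8 1 4
6 7 5

After move 2 (L):
0 3 2
8 1 4
6 7 5

After move 3 (D):
8 3 2
0 1 4
6 7 5

After move 4 (L):
8 3 2
0 1 4
6 7 5

After move 5 (U):
0 3 2
8 1 4
6 7 5

Answer: 0 3 2
8 1 4
6 7 5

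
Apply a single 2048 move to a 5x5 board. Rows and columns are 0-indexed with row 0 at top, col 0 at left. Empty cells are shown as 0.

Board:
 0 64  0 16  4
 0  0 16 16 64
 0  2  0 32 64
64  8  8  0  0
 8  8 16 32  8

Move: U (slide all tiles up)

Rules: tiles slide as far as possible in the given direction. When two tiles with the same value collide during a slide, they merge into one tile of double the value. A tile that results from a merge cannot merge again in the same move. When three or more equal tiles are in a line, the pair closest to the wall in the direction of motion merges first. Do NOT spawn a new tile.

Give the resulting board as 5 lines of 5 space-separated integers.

Slide up:
col 0: [0, 0, 0, 64, 8] -> [64, 8, 0, 0, 0]
col 1: [64, 0, 2, 8, 8] -> [64, 2, 16, 0, 0]
col 2: [0, 16, 0, 8, 16] -> [16, 8, 16, 0, 0]
col 3: [16, 16, 32, 0, 32] -> [32, 64, 0, 0, 0]
col 4: [4, 64, 64, 0, 8] -> [4, 128, 8, 0, 0]

Answer:  64  64  16  32   4
  8   2   8  64 128
  0  16  16   0   8
  0   0   0   0   0
  0   0   0   0   0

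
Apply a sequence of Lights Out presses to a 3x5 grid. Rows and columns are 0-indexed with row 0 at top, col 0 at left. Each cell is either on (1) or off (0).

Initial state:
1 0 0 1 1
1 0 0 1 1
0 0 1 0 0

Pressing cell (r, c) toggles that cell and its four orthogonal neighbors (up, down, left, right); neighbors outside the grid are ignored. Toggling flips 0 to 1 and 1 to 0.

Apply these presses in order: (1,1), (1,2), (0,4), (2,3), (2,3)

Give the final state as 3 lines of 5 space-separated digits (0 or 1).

After press 1 at (1,1):
1 1 0 1 1
0 1 1 1 1
0 1 1 0 0

After press 2 at (1,2):
1 1 1 1 1
0 0 0 0 1
0 1 0 0 0

After press 3 at (0,4):
1 1 1 0 0
0 0 0 0 0
0 1 0 0 0

After press 4 at (2,3):
1 1 1 0 0
0 0 0 1 0
0 1 1 1 1

After press 5 at (2,3):
1 1 1 0 0
0 0 0 0 0
0 1 0 0 0

Answer: 1 1 1 0 0
0 0 0 0 0
0 1 0 0 0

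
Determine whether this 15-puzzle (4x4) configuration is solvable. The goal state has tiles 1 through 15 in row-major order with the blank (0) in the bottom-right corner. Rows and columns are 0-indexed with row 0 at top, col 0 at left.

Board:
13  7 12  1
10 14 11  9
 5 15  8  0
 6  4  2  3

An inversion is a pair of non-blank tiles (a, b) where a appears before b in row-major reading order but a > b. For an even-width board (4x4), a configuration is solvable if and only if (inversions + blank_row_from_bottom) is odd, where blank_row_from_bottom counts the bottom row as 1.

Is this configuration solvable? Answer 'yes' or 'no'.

Answer: yes

Derivation:
Inversions: 73
Blank is in row 2 (0-indexed from top), which is row 2 counting from the bottom (bottom = 1).
73 + 2 = 75, which is odd, so the puzzle is solvable.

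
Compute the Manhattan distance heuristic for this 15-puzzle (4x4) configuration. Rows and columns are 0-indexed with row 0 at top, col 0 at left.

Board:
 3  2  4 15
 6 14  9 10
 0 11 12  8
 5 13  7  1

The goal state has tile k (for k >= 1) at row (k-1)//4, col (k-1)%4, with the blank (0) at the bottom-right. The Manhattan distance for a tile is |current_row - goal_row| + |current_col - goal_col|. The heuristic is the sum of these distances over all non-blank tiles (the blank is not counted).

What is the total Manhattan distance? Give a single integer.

Tile 3: (0,0)->(0,2) = 2
Tile 2: (0,1)->(0,1) = 0
Tile 4: (0,2)->(0,3) = 1
Tile 15: (0,3)->(3,2) = 4
Tile 6: (1,0)->(1,1) = 1
Tile 14: (1,1)->(3,1) = 2
Tile 9: (1,2)->(2,0) = 3
Tile 10: (1,3)->(2,1) = 3
Tile 11: (2,1)->(2,2) = 1
Tile 12: (2,2)->(2,3) = 1
Tile 8: (2,3)->(1,3) = 1
Tile 5: (3,0)->(1,0) = 2
Tile 13: (3,1)->(3,0) = 1
Tile 7: (3,2)->(1,2) = 2
Tile 1: (3,3)->(0,0) = 6
Sum: 2 + 0 + 1 + 4 + 1 + 2 + 3 + 3 + 1 + 1 + 1 + 2 + 1 + 2 + 6 = 30

Answer: 30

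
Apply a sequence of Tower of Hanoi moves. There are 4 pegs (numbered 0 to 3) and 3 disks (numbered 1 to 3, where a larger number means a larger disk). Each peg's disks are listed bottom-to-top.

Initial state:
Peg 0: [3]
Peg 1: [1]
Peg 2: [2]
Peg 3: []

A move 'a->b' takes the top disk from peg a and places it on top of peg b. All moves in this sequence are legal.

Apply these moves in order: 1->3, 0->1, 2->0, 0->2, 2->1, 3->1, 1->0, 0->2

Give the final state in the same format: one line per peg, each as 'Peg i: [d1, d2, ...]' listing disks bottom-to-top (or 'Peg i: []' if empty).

After move 1 (1->3):
Peg 0: [3]
Peg 1: []
Peg 2: [2]
Peg 3: [1]

After move 2 (0->1):
Peg 0: []
Peg 1: [3]
Peg 2: [2]
Peg 3: [1]

After move 3 (2->0):
Peg 0: [2]
Peg 1: [3]
Peg 2: []
Peg 3: [1]

After move 4 (0->2):
Peg 0: []
Peg 1: [3]
Peg 2: [2]
Peg 3: [1]

After move 5 (2->1):
Peg 0: []
Peg 1: [3, 2]
Peg 2: []
Peg 3: [1]

After move 6 (3->1):
Peg 0: []
Peg 1: [3, 2, 1]
Peg 2: []
Peg 3: []

After move 7 (1->0):
Peg 0: [1]
Peg 1: [3, 2]
Peg 2: []
Peg 3: []

After move 8 (0->2):
Peg 0: []
Peg 1: [3, 2]
Peg 2: [1]
Peg 3: []

Answer: Peg 0: []
Peg 1: [3, 2]
Peg 2: [1]
Peg 3: []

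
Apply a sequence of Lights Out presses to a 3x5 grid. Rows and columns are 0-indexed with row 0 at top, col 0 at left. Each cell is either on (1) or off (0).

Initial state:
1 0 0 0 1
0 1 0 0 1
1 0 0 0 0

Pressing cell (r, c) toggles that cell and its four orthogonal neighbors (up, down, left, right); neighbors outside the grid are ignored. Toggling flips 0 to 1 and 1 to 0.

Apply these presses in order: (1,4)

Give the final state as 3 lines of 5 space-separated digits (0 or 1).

After press 1 at (1,4):
1 0 0 0 0
0 1 0 1 0
1 0 0 0 1

Answer: 1 0 0 0 0
0 1 0 1 0
1 0 0 0 1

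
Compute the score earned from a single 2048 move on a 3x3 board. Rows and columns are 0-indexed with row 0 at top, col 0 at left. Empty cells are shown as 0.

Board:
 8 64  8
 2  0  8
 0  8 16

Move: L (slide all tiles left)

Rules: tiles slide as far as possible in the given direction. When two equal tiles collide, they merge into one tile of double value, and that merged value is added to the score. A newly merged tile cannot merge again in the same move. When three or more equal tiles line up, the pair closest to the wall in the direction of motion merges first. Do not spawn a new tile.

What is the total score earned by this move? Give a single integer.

Slide left:
row 0: [8, 64, 8] -> [8, 64, 8]  score +0 (running 0)
row 1: [2, 0, 8] -> [2, 8, 0]  score +0 (running 0)
row 2: [0, 8, 16] -> [8, 16, 0]  score +0 (running 0)
Board after move:
 8 64  8
 2  8  0
 8 16  0

Answer: 0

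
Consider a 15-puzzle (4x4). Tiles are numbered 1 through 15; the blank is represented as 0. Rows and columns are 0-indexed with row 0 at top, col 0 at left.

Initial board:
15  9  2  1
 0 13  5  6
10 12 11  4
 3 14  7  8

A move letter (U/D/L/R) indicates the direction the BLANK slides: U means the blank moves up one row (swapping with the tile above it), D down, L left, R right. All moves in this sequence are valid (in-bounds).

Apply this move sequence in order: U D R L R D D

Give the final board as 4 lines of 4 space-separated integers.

Answer: 15  9  2  1
13 12  5  6
10 14 11  4
 3  0  7  8

Derivation:
After move 1 (U):
 0  9  2  1
15 13  5  6
10 12 11  4
 3 14  7  8

After move 2 (D):
15  9  2  1
 0 13  5  6
10 12 11  4
 3 14  7  8

After move 3 (R):
15  9  2  1
13  0  5  6
10 12 11  4
 3 14  7  8

After move 4 (L):
15  9  2  1
 0 13  5  6
10 12 11  4
 3 14  7  8

After move 5 (R):
15  9  2  1
13  0  5  6
10 12 11  4
 3 14  7  8

After move 6 (D):
15  9  2  1
13 12  5  6
10  0 11  4
 3 14  7  8

After move 7 (D):
15  9  2  1
13 12  5  6
10 14 11  4
 3  0  7  8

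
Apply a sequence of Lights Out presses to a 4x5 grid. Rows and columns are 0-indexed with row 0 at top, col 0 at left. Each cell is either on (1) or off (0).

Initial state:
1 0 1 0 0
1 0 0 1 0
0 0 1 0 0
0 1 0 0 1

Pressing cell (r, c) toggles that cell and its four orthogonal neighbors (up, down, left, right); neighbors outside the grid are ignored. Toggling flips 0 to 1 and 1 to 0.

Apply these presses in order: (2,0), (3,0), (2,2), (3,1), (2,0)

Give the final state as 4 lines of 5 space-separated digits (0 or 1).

Answer: 1 0 1 0 0
1 0 1 1 0
1 0 0 1 0
0 1 0 0 1

Derivation:
After press 1 at (2,0):
1 0 1 0 0
0 0 0 1 0
1 1 1 0 0
1 1 0 0 1

After press 2 at (3,0):
1 0 1 0 0
0 0 0 1 0
0 1 1 0 0
0 0 0 0 1

After press 3 at (2,2):
1 0 1 0 0
0 0 1 1 0
0 0 0 1 0
0 0 1 0 1

After press 4 at (3,1):
1 0 1 0 0
0 0 1 1 0
0 1 0 1 0
1 1 0 0 1

After press 5 at (2,0):
1 0 1 0 0
1 0 1 1 0
1 0 0 1 0
0 1 0 0 1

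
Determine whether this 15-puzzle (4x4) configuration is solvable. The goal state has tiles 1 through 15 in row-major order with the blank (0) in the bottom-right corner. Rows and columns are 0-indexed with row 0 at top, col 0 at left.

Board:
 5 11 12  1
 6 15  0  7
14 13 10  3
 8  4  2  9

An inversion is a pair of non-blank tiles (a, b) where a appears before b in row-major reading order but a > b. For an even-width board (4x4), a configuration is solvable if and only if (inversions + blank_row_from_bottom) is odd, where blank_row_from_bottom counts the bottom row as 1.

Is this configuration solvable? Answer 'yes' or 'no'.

Answer: no

Derivation:
Inversions: 59
Blank is in row 1 (0-indexed from top), which is row 3 counting from the bottom (bottom = 1).
59 + 3 = 62, which is even, so the puzzle is not solvable.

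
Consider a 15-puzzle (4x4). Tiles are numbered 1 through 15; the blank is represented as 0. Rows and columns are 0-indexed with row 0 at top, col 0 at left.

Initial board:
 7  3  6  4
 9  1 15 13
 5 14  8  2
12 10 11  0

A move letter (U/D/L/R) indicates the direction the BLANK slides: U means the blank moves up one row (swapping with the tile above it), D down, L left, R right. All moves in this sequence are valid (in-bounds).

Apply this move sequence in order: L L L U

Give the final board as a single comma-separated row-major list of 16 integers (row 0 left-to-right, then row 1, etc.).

After move 1 (L):
 7  3  6  4
 9  1 15 13
 5 14  8  2
12 10  0 11

After move 2 (L):
 7  3  6  4
 9  1 15 13
 5 14  8  2
12  0 10 11

After move 3 (L):
 7  3  6  4
 9  1 15 13
 5 14  8  2
 0 12 10 11

After move 4 (U):
 7  3  6  4
 9  1 15 13
 0 14  8  2
 5 12 10 11

Answer: 7, 3, 6, 4, 9, 1, 15, 13, 0, 14, 8, 2, 5, 12, 10, 11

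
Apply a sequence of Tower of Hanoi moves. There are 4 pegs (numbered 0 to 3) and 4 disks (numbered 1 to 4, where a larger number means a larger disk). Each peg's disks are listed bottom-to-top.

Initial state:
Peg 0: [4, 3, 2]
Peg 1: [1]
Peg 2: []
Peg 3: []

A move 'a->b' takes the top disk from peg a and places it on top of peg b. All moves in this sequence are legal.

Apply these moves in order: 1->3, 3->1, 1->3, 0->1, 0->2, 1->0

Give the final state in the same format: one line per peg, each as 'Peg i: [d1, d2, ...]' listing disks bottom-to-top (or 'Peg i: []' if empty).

After move 1 (1->3):
Peg 0: [4, 3, 2]
Peg 1: []
Peg 2: []
Peg 3: [1]

After move 2 (3->1):
Peg 0: [4, 3, 2]
Peg 1: [1]
Peg 2: []
Peg 3: []

After move 3 (1->3):
Peg 0: [4, 3, 2]
Peg 1: []
Peg 2: []
Peg 3: [1]

After move 4 (0->1):
Peg 0: [4, 3]
Peg 1: [2]
Peg 2: []
Peg 3: [1]

After move 5 (0->2):
Peg 0: [4]
Peg 1: [2]
Peg 2: [3]
Peg 3: [1]

After move 6 (1->0):
Peg 0: [4, 2]
Peg 1: []
Peg 2: [3]
Peg 3: [1]

Answer: Peg 0: [4, 2]
Peg 1: []
Peg 2: [3]
Peg 3: [1]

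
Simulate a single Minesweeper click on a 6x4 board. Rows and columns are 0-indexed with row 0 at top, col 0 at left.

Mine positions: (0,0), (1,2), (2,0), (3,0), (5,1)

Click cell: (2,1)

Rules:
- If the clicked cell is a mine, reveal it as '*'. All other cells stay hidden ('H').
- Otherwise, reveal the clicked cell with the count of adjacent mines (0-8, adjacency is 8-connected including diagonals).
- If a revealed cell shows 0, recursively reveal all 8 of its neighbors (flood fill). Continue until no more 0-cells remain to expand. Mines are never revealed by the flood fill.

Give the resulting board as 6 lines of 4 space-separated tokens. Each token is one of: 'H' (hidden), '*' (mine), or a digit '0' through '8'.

H H H H
H H H H
H 3 H H
H H H H
H H H H
H H H H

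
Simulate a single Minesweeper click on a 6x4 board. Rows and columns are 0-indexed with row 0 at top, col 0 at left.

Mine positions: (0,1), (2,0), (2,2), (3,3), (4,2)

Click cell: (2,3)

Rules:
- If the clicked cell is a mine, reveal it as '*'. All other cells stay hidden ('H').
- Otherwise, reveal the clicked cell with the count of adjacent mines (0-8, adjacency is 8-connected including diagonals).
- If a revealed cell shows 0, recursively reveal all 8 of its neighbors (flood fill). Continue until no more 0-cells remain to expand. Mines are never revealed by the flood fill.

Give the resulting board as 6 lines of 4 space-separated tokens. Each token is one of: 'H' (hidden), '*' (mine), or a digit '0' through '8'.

H H H H
H H H H
H H H 2
H H H H
H H H H
H H H H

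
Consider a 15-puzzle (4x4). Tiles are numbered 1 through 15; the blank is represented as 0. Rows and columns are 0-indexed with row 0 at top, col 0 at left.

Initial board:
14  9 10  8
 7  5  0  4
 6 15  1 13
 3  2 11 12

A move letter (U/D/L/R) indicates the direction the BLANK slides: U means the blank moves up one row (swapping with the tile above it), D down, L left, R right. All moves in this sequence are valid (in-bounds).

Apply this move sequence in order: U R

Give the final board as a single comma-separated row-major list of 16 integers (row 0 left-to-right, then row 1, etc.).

After move 1 (U):
14  9  0  8
 7  5 10  4
 6 15  1 13
 3  2 11 12

After move 2 (R):
14  9  8  0
 7  5 10  4
 6 15  1 13
 3  2 11 12

Answer: 14, 9, 8, 0, 7, 5, 10, 4, 6, 15, 1, 13, 3, 2, 11, 12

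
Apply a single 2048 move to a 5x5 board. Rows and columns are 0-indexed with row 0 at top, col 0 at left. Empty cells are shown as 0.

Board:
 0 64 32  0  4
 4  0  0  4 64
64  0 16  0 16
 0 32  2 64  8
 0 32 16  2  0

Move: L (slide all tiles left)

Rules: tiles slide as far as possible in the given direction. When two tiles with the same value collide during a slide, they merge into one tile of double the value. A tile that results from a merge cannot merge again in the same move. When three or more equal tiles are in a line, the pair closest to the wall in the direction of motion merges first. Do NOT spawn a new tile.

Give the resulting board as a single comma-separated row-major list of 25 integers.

Slide left:
row 0: [0, 64, 32, 0, 4] -> [64, 32, 4, 0, 0]
row 1: [4, 0, 0, 4, 64] -> [8, 64, 0, 0, 0]
row 2: [64, 0, 16, 0, 16] -> [64, 32, 0, 0, 0]
row 3: [0, 32, 2, 64, 8] -> [32, 2, 64, 8, 0]
row 4: [0, 32, 16, 2, 0] -> [32, 16, 2, 0, 0]

Answer: 64, 32, 4, 0, 0, 8, 64, 0, 0, 0, 64, 32, 0, 0, 0, 32, 2, 64, 8, 0, 32, 16, 2, 0, 0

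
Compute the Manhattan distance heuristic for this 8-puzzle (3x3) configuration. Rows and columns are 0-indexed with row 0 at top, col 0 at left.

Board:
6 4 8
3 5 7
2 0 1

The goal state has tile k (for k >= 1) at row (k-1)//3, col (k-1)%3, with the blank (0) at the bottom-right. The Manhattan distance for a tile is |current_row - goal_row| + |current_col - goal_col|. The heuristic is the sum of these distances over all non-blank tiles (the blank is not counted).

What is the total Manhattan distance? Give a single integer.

Tile 6: at (0,0), goal (1,2), distance |0-1|+|0-2| = 3
Tile 4: at (0,1), goal (1,0), distance |0-1|+|1-0| = 2
Tile 8: at (0,2), goal (2,1), distance |0-2|+|2-1| = 3
Tile 3: at (1,0), goal (0,2), distance |1-0|+|0-2| = 3
Tile 5: at (1,1), goal (1,1), distance |1-1|+|1-1| = 0
Tile 7: at (1,2), goal (2,0), distance |1-2|+|2-0| = 3
Tile 2: at (2,0), goal (0,1), distance |2-0|+|0-1| = 3
Tile 1: at (2,2), goal (0,0), distance |2-0|+|2-0| = 4
Sum: 3 + 2 + 3 + 3 + 0 + 3 + 3 + 4 = 21

Answer: 21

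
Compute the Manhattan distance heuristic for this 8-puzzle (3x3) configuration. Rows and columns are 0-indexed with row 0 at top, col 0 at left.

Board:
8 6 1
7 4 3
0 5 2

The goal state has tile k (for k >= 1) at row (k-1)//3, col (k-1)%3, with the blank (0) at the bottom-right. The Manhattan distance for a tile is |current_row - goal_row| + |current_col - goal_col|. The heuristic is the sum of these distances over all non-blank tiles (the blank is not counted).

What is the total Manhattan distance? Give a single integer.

Tile 8: at (0,0), goal (2,1), distance |0-2|+|0-1| = 3
Tile 6: at (0,1), goal (1,2), distance |0-1|+|1-2| = 2
Tile 1: at (0,2), goal (0,0), distance |0-0|+|2-0| = 2
Tile 7: at (1,0), goal (2,0), distance |1-2|+|0-0| = 1
Tile 4: at (1,1), goal (1,0), distance |1-1|+|1-0| = 1
Tile 3: at (1,2), goal (0,2), distance |1-0|+|2-2| = 1
Tile 5: at (2,1), goal (1,1), distance |2-1|+|1-1| = 1
Tile 2: at (2,2), goal (0,1), distance |2-0|+|2-1| = 3
Sum: 3 + 2 + 2 + 1 + 1 + 1 + 1 + 3 = 14

Answer: 14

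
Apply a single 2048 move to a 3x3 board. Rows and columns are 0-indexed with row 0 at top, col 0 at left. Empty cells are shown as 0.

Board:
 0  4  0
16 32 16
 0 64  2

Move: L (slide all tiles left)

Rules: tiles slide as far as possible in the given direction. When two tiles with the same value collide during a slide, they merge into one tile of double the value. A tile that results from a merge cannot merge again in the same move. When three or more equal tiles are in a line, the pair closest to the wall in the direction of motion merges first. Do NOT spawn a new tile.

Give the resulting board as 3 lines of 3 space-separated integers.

Answer:  4  0  0
16 32 16
64  2  0

Derivation:
Slide left:
row 0: [0, 4, 0] -> [4, 0, 0]
row 1: [16, 32, 16] -> [16, 32, 16]
row 2: [0, 64, 2] -> [64, 2, 0]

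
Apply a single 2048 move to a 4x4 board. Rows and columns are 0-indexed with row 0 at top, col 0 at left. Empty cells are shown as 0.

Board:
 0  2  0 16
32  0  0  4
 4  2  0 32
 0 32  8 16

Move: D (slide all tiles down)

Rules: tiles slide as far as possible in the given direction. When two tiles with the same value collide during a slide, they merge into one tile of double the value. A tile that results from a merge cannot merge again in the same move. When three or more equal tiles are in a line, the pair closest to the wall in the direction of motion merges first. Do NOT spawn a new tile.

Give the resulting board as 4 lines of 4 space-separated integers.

Slide down:
col 0: [0, 32, 4, 0] -> [0, 0, 32, 4]
col 1: [2, 0, 2, 32] -> [0, 0, 4, 32]
col 2: [0, 0, 0, 8] -> [0, 0, 0, 8]
col 3: [16, 4, 32, 16] -> [16, 4, 32, 16]

Answer:  0  0  0 16
 0  0  0  4
32  4  0 32
 4 32  8 16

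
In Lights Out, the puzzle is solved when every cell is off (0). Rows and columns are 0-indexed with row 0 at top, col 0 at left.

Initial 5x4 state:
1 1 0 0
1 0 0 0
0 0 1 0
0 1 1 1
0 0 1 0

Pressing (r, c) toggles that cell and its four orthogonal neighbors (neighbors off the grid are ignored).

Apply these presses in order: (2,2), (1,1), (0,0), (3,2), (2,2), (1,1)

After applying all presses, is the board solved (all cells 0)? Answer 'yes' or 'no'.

After press 1 at (2,2):
1 1 0 0
1 0 1 0
0 1 0 1
0 1 0 1
0 0 1 0

After press 2 at (1,1):
1 0 0 0
0 1 0 0
0 0 0 1
0 1 0 1
0 0 1 0

After press 3 at (0,0):
0 1 0 0
1 1 0 0
0 0 0 1
0 1 0 1
0 0 1 0

After press 4 at (3,2):
0 1 0 0
1 1 0 0
0 0 1 1
0 0 1 0
0 0 0 0

After press 5 at (2,2):
0 1 0 0
1 1 1 0
0 1 0 0
0 0 0 0
0 0 0 0

After press 6 at (1,1):
0 0 0 0
0 0 0 0
0 0 0 0
0 0 0 0
0 0 0 0

Lights still on: 0

Answer: yes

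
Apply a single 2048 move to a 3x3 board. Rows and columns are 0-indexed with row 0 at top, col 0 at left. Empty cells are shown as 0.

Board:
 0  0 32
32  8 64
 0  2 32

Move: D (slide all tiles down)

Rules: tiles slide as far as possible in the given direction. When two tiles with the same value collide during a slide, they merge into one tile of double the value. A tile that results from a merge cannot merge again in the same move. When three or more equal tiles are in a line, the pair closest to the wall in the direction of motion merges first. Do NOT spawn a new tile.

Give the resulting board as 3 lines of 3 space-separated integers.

Slide down:
col 0: [0, 32, 0] -> [0, 0, 32]
col 1: [0, 8, 2] -> [0, 8, 2]
col 2: [32, 64, 32] -> [32, 64, 32]

Answer:  0  0 32
 0  8 64
32  2 32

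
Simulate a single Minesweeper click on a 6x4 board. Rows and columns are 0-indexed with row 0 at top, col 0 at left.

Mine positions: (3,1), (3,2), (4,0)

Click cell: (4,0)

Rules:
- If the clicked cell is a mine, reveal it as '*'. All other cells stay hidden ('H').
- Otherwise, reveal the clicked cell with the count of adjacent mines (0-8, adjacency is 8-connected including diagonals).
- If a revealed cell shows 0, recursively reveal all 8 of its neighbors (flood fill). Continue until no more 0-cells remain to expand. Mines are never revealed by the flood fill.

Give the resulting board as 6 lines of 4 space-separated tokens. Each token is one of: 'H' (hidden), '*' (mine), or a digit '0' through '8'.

H H H H
H H H H
H H H H
H H H H
* H H H
H H H H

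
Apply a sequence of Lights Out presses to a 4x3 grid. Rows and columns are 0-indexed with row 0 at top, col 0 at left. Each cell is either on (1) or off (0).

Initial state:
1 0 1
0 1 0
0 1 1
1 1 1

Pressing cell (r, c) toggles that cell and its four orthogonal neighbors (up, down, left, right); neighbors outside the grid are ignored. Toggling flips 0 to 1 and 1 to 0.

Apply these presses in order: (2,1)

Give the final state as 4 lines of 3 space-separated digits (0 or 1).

Answer: 1 0 1
0 0 0
1 0 0
1 0 1

Derivation:
After press 1 at (2,1):
1 0 1
0 0 0
1 0 0
1 0 1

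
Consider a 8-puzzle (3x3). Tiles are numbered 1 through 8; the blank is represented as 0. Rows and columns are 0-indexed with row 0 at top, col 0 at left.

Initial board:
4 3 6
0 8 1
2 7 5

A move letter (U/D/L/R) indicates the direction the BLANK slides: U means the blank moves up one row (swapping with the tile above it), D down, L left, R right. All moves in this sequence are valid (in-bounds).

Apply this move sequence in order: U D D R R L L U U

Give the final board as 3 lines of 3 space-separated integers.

Answer: 0 3 6
4 8 1
2 7 5

Derivation:
After move 1 (U):
0 3 6
4 8 1
2 7 5

After move 2 (D):
4 3 6
0 8 1
2 7 5

After move 3 (D):
4 3 6
2 8 1
0 7 5

After move 4 (R):
4 3 6
2 8 1
7 0 5

After move 5 (R):
4 3 6
2 8 1
7 5 0

After move 6 (L):
4 3 6
2 8 1
7 0 5

After move 7 (L):
4 3 6
2 8 1
0 7 5

After move 8 (U):
4 3 6
0 8 1
2 7 5

After move 9 (U):
0 3 6
4 8 1
2 7 5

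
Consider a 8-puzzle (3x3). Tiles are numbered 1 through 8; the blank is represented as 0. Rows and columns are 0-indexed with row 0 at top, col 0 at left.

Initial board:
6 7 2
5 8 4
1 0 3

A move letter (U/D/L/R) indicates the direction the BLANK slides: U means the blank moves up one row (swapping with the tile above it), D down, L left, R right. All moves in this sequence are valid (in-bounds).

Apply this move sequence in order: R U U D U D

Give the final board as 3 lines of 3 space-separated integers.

After move 1 (R):
6 7 2
5 8 4
1 3 0

After move 2 (U):
6 7 2
5 8 0
1 3 4

After move 3 (U):
6 7 0
5 8 2
1 3 4

After move 4 (D):
6 7 2
5 8 0
1 3 4

After move 5 (U):
6 7 0
5 8 2
1 3 4

After move 6 (D):
6 7 2
5 8 0
1 3 4

Answer: 6 7 2
5 8 0
1 3 4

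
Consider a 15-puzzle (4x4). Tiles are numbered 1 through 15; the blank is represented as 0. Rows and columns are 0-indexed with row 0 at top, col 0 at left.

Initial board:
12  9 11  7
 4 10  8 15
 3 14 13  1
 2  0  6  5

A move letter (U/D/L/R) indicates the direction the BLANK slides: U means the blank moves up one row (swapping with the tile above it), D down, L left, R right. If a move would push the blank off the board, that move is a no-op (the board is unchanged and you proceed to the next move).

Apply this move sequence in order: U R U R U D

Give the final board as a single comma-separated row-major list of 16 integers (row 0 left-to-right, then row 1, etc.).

Answer: 12, 9, 11, 7, 4, 10, 15, 0, 3, 13, 8, 1, 2, 14, 6, 5

Derivation:
After move 1 (U):
12  9 11  7
 4 10  8 15
 3  0 13  1
 2 14  6  5

After move 2 (R):
12  9 11  7
 4 10  8 15
 3 13  0  1
 2 14  6  5

After move 3 (U):
12  9 11  7
 4 10  0 15
 3 13  8  1
 2 14  6  5

After move 4 (R):
12  9 11  7
 4 10 15  0
 3 13  8  1
 2 14  6  5

After move 5 (U):
12  9 11  0
 4 10 15  7
 3 13  8  1
 2 14  6  5

After move 6 (D):
12  9 11  7
 4 10 15  0
 3 13  8  1
 2 14  6  5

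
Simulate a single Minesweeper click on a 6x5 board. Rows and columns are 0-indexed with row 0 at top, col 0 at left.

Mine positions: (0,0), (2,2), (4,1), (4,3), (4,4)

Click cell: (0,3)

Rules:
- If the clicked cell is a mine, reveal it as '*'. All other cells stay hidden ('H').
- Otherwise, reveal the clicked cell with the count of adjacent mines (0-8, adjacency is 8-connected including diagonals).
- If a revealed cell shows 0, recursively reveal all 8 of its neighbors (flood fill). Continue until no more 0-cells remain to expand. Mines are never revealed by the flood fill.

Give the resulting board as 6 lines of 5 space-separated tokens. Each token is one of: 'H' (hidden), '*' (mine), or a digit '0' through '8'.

H 1 0 0 0
H 2 1 1 0
H H H 1 0
H H H 3 2
H H H H H
H H H H H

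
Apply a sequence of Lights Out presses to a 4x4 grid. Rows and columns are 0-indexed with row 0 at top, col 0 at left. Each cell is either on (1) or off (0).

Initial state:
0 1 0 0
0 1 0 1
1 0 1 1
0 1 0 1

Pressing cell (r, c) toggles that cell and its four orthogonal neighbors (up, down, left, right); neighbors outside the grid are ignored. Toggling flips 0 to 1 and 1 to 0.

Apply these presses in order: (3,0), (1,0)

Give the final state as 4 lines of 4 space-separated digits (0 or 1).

Answer: 1 1 0 0
1 0 0 1
1 0 1 1
1 0 0 1

Derivation:
After press 1 at (3,0):
0 1 0 0
0 1 0 1
0 0 1 1
1 0 0 1

After press 2 at (1,0):
1 1 0 0
1 0 0 1
1 0 1 1
1 0 0 1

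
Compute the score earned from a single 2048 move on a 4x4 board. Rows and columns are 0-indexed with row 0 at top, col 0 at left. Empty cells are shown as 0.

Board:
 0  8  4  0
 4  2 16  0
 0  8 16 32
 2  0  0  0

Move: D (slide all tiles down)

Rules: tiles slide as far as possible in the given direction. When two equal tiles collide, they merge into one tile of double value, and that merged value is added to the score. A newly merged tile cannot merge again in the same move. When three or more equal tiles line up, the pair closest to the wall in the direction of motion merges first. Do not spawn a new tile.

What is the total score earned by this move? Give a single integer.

Answer: 32

Derivation:
Slide down:
col 0: [0, 4, 0, 2] -> [0, 0, 4, 2]  score +0 (running 0)
col 1: [8, 2, 8, 0] -> [0, 8, 2, 8]  score +0 (running 0)
col 2: [4, 16, 16, 0] -> [0, 0, 4, 32]  score +32 (running 32)
col 3: [0, 0, 32, 0] -> [0, 0, 0, 32]  score +0 (running 32)
Board after move:
 0  0  0  0
 0  8  0  0
 4  2  4  0
 2  8 32 32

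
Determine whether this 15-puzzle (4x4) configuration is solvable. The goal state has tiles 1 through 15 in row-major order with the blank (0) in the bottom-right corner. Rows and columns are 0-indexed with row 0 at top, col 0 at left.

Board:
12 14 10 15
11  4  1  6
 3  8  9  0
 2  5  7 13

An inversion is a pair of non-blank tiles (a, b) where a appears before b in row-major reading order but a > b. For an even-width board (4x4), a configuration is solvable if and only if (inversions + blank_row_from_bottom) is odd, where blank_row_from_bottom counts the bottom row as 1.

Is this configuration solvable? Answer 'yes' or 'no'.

Answer: yes

Derivation:
Inversions: 65
Blank is in row 2 (0-indexed from top), which is row 2 counting from the bottom (bottom = 1).
65 + 2 = 67, which is odd, so the puzzle is solvable.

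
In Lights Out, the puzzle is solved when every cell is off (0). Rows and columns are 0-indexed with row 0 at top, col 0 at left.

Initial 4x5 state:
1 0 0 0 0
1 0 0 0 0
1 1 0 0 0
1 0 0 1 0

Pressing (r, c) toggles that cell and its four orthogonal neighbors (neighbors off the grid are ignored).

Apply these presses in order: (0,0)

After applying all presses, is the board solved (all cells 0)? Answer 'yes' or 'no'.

Answer: no

Derivation:
After press 1 at (0,0):
0 1 0 0 0
0 0 0 0 0
1 1 0 0 0
1 0 0 1 0

Lights still on: 5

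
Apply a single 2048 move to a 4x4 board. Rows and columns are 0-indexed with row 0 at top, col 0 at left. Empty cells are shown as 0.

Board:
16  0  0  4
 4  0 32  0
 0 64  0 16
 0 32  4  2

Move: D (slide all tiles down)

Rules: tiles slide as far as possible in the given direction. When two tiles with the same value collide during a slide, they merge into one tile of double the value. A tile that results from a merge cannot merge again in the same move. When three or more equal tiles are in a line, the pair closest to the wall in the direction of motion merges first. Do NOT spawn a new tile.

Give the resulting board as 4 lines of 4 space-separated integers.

Answer:  0  0  0  0
 0  0  0  4
16 64 32 16
 4 32  4  2

Derivation:
Slide down:
col 0: [16, 4, 0, 0] -> [0, 0, 16, 4]
col 1: [0, 0, 64, 32] -> [0, 0, 64, 32]
col 2: [0, 32, 0, 4] -> [0, 0, 32, 4]
col 3: [4, 0, 16, 2] -> [0, 4, 16, 2]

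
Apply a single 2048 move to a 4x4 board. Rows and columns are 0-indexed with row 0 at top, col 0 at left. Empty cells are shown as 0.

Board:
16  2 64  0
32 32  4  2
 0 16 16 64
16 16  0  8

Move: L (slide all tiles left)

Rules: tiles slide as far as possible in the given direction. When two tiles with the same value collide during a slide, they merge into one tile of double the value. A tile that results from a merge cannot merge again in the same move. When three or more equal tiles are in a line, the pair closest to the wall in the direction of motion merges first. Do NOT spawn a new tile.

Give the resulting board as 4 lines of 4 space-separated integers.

Slide left:
row 0: [16, 2, 64, 0] -> [16, 2, 64, 0]
row 1: [32, 32, 4, 2] -> [64, 4, 2, 0]
row 2: [0, 16, 16, 64] -> [32, 64, 0, 0]
row 3: [16, 16, 0, 8] -> [32, 8, 0, 0]

Answer: 16  2 64  0
64  4  2  0
32 64  0  0
32  8  0  0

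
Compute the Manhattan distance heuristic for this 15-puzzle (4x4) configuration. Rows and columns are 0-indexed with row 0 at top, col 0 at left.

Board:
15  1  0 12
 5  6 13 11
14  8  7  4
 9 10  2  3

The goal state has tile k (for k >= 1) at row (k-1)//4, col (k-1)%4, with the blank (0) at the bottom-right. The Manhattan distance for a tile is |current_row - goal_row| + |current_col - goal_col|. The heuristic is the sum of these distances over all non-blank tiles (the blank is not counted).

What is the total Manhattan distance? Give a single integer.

Answer: 32

Derivation:
Tile 15: (0,0)->(3,2) = 5
Tile 1: (0,1)->(0,0) = 1
Tile 12: (0,3)->(2,3) = 2
Tile 5: (1,0)->(1,0) = 0
Tile 6: (1,1)->(1,1) = 0
Tile 13: (1,2)->(3,0) = 4
Tile 11: (1,3)->(2,2) = 2
Tile 14: (2,0)->(3,1) = 2
Tile 8: (2,1)->(1,3) = 3
Tile 7: (2,2)->(1,2) = 1
Tile 4: (2,3)->(0,3) = 2
Tile 9: (3,0)->(2,0) = 1
Tile 10: (3,1)->(2,1) = 1
Tile 2: (3,2)->(0,1) = 4
Tile 3: (3,3)->(0,2) = 4
Sum: 5 + 1 + 2 + 0 + 0 + 4 + 2 + 2 + 3 + 1 + 2 + 1 + 1 + 4 + 4 = 32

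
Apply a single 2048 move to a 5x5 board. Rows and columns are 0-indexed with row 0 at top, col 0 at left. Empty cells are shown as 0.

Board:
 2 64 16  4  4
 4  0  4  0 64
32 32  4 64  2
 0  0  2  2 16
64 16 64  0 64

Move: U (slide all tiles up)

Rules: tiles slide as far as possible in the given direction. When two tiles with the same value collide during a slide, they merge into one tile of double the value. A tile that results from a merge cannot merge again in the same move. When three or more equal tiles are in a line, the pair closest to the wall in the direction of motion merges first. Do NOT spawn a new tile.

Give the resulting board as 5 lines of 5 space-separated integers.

Slide up:
col 0: [2, 4, 32, 0, 64] -> [2, 4, 32, 64, 0]
col 1: [64, 0, 32, 0, 16] -> [64, 32, 16, 0, 0]
col 2: [16, 4, 4, 2, 64] -> [16, 8, 2, 64, 0]
col 3: [4, 0, 64, 2, 0] -> [4, 64, 2, 0, 0]
col 4: [4, 64, 2, 16, 64] -> [4, 64, 2, 16, 64]

Answer:  2 64 16  4  4
 4 32  8 64 64
32 16  2  2  2
64  0 64  0 16
 0  0  0  0 64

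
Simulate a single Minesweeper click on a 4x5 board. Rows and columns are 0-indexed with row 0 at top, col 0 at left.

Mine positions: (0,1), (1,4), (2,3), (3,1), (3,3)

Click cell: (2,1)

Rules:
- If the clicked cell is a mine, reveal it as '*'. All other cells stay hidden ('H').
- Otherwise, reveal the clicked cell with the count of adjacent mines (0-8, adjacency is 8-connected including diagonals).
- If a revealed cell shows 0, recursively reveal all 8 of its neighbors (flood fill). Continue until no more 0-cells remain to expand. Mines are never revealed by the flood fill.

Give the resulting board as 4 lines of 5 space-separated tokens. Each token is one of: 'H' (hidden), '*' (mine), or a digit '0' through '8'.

H H H H H
H H H H H
H 1 H H H
H H H H H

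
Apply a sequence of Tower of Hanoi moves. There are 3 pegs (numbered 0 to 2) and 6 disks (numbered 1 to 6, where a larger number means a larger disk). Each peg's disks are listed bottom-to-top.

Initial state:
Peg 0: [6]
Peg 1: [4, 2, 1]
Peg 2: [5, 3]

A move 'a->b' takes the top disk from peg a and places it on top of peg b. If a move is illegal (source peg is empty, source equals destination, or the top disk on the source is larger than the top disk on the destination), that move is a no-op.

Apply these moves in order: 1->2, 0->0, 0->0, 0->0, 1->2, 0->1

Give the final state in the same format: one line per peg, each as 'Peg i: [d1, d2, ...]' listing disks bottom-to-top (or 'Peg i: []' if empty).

After move 1 (1->2):
Peg 0: [6]
Peg 1: [4, 2]
Peg 2: [5, 3, 1]

After move 2 (0->0):
Peg 0: [6]
Peg 1: [4, 2]
Peg 2: [5, 3, 1]

After move 3 (0->0):
Peg 0: [6]
Peg 1: [4, 2]
Peg 2: [5, 3, 1]

After move 4 (0->0):
Peg 0: [6]
Peg 1: [4, 2]
Peg 2: [5, 3, 1]

After move 5 (1->2):
Peg 0: [6]
Peg 1: [4, 2]
Peg 2: [5, 3, 1]

After move 6 (0->1):
Peg 0: [6]
Peg 1: [4, 2]
Peg 2: [5, 3, 1]

Answer: Peg 0: [6]
Peg 1: [4, 2]
Peg 2: [5, 3, 1]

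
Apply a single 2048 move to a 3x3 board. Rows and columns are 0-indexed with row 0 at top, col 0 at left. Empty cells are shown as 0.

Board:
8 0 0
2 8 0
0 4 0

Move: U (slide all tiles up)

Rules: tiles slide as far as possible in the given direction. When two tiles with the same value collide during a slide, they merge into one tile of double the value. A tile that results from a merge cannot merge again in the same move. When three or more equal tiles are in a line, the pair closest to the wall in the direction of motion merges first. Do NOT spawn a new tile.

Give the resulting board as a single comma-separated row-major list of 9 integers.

Answer: 8, 8, 0, 2, 4, 0, 0, 0, 0

Derivation:
Slide up:
col 0: [8, 2, 0] -> [8, 2, 0]
col 1: [0, 8, 4] -> [8, 4, 0]
col 2: [0, 0, 0] -> [0, 0, 0]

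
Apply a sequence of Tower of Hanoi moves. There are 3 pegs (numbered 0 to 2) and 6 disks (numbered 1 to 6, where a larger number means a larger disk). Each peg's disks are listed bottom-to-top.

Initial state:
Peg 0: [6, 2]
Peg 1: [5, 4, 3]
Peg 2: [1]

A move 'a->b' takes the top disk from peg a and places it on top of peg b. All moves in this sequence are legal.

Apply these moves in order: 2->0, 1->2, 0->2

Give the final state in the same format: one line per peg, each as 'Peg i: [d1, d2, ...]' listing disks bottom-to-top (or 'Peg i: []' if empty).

Answer: Peg 0: [6, 2]
Peg 1: [5, 4]
Peg 2: [3, 1]

Derivation:
After move 1 (2->0):
Peg 0: [6, 2, 1]
Peg 1: [5, 4, 3]
Peg 2: []

After move 2 (1->2):
Peg 0: [6, 2, 1]
Peg 1: [5, 4]
Peg 2: [3]

After move 3 (0->2):
Peg 0: [6, 2]
Peg 1: [5, 4]
Peg 2: [3, 1]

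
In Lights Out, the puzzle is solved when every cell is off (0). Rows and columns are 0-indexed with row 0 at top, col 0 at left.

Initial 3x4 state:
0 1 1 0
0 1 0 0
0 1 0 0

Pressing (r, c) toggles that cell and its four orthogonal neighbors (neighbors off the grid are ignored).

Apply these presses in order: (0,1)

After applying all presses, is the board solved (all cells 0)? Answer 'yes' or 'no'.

Answer: no

Derivation:
After press 1 at (0,1):
1 0 0 0
0 0 0 0
0 1 0 0

Lights still on: 2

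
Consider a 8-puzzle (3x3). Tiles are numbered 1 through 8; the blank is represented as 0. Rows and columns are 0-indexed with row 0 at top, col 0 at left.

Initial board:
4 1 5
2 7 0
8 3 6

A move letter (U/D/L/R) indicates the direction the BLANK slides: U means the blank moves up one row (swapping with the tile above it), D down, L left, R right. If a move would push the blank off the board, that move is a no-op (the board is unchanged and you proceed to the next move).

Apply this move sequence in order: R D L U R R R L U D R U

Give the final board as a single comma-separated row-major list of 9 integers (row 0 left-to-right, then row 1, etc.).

After move 1 (R):
4 1 5
2 7 0
8 3 6

After move 2 (D):
4 1 5
2 7 6
8 3 0

After move 3 (L):
4 1 5
2 7 6
8 0 3

After move 4 (U):
4 1 5
2 0 6
8 7 3

After move 5 (R):
4 1 5
2 6 0
8 7 3

After move 6 (R):
4 1 5
2 6 0
8 7 3

After move 7 (R):
4 1 5
2 6 0
8 7 3

After move 8 (L):
4 1 5
2 0 6
8 7 3

After move 9 (U):
4 0 5
2 1 6
8 7 3

After move 10 (D):
4 1 5
2 0 6
8 7 3

After move 11 (R):
4 1 5
2 6 0
8 7 3

After move 12 (U):
4 1 0
2 6 5
8 7 3

Answer: 4, 1, 0, 2, 6, 5, 8, 7, 3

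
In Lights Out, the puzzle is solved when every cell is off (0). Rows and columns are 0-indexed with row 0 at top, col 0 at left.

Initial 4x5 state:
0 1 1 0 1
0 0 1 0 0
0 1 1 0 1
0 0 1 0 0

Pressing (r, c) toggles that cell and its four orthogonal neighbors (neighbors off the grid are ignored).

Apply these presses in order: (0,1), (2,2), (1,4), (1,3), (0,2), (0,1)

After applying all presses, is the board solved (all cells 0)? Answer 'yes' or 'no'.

Answer: yes

Derivation:
After press 1 at (0,1):
1 0 0 0 1
0 1 1 0 0
0 1 1 0 1
0 0 1 0 0

After press 2 at (2,2):
1 0 0 0 1
0 1 0 0 0
0 0 0 1 1
0 0 0 0 0

After press 3 at (1,4):
1 0 0 0 0
0 1 0 1 1
0 0 0 1 0
0 0 0 0 0

After press 4 at (1,3):
1 0 0 1 0
0 1 1 0 0
0 0 0 0 0
0 0 0 0 0

After press 5 at (0,2):
1 1 1 0 0
0 1 0 0 0
0 0 0 0 0
0 0 0 0 0

After press 6 at (0,1):
0 0 0 0 0
0 0 0 0 0
0 0 0 0 0
0 0 0 0 0

Lights still on: 0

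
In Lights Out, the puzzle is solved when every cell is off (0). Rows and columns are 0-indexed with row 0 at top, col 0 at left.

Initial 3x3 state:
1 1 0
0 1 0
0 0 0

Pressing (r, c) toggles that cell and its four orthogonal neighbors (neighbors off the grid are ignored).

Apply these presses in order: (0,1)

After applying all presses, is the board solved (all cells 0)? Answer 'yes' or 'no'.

After press 1 at (0,1):
0 0 1
0 0 0
0 0 0

Lights still on: 1

Answer: no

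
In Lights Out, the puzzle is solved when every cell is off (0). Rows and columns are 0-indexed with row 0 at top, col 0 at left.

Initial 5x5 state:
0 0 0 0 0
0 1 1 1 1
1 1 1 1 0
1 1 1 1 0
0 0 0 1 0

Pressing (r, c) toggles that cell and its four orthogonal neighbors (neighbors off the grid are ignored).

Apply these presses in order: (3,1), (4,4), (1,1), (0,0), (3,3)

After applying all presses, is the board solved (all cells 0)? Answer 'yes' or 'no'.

After press 1 at (3,1):
0 0 0 0 0
0 1 1 1 1
1 0 1 1 0
0 0 0 1 0
0 1 0 1 0

After press 2 at (4,4):
0 0 0 0 0
0 1 1 1 1
1 0 1 1 0
0 0 0 1 1
0 1 0 0 1

After press 3 at (1,1):
0 1 0 0 0
1 0 0 1 1
1 1 1 1 0
0 0 0 1 1
0 1 0 0 1

After press 4 at (0,0):
1 0 0 0 0
0 0 0 1 1
1 1 1 1 0
0 0 0 1 1
0 1 0 0 1

After press 5 at (3,3):
1 0 0 0 0
0 0 0 1 1
1 1 1 0 0
0 0 1 0 0
0 1 0 1 1

Lights still on: 10

Answer: no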